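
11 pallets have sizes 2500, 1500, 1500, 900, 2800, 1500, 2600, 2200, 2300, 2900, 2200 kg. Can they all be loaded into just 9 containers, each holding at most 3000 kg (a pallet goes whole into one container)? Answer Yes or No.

A valid assignment using 9 containers:
  container 1: 2900 = 2900
  container 2: 2800 = 2800
  container 3: 2600 = 2600
  container 4: 2500 = 2500
  container 5: 2300 = 2300
  container 6: 2200 = 2200
  container 7: 2200 = 2200
  container 8: 1500 + 1500 = 3000
  container 9: 1500 + 900 = 2400
Every load is within 3000 kg, so 9 containers suffice.

Yes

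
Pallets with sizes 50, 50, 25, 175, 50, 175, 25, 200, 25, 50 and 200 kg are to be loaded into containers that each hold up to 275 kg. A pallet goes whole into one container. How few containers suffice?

Total = 200 + 200 + 175 + 175 + 50 + 50 + 50 + 50 + 25 + 25 + 25 = 1025 kg.
Lower bound: ⌈1025/275⌉ = 4 containers.
A packing using 4 containers:
  container 1: 200 + 50 + 25 = 275
  container 2: 200 + 50 + 25 = 275
  container 3: 175 + 50 + 50 = 275
  container 4: 175 + 25 = 200
This matches the lower bound, so 4 is optimal.

4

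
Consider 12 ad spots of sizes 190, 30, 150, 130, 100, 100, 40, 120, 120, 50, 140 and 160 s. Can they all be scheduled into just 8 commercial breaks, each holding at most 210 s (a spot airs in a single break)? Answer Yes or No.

A valid assignment using 8 commercial breaks:
  break 1: 190 = 190
  break 2: 160 + 50 = 210
  break 3: 150 + 40 = 190
  break 4: 140 + 30 = 170
  break 5: 130 = 130
  break 6: 120 = 120
  break 7: 120 = 120
  break 8: 100 + 100 = 200
Every load is within 210 s, so 8 commercial breaks suffice.

Yes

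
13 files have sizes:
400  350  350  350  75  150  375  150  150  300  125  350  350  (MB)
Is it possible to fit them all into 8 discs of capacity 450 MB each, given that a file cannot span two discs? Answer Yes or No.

No

Total = 3475 MB; ⌈3475/450⌉ = 8.
The bound of 8 does not rule out 8, but exhaustive search shows no assignment into 8 discs of capacity 450 MB exists — the minimum is 9.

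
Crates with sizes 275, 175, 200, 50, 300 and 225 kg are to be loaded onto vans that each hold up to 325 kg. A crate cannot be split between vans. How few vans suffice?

Total = 300 + 275 + 225 + 200 + 175 + 50 = 1225 kg.
Lower bound: ⌈1225/325⌉ = 4 vans.
Also, 5 crates each exceed 325/2 kg, and no two of those can share a van, so at least 5 vans are needed.
A packing using 5 vans:
  van 1: 300 = 300
  van 2: 275 + 50 = 325
  van 3: 225 = 225
  van 4: 200 = 200
  van 5: 175 = 175
This matches the lower bound, so 5 is optimal.

5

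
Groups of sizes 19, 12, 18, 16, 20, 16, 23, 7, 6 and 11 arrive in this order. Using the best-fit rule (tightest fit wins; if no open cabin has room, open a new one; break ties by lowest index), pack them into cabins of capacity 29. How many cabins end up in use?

6

  19 → cabin 1 (new)  [load 19/29]
  12 → cabin 2 (new)  [load 12/29]
  18 → cabin 3 (new)  [load 18/29]
  16 → cabin 2  [load 28/29]
  20 → cabin 4 (new)  [load 20/29]
  16 → cabin 5 (new)  [load 16/29]
  23 → cabin 6 (new)  [load 23/29]
  7 → cabin 4  [load 27/29]
  6 → cabin 6  [load 29/29]
  11 → cabin 3  [load 29/29]
6 cabins opened.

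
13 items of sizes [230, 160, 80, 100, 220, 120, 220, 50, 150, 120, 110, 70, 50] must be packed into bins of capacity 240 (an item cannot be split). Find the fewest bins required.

8

Total = 230 + 220 + 220 + 160 + 150 + 120 + 120 + 110 + 100 + 80 + 70 + 50 + 50 = 1680.
Lower bound: ⌈1680/240⌉ = 7 bins.
A packing using 8 bins:
  bin 1: 230 = 230
  bin 2: 220 = 220
  bin 3: 220 = 220
  bin 4: 160 + 80 = 240
  bin 5: 150 + 70 = 220
  bin 6: 120 + 120 = 240
  bin 7: 110 + 100 = 210
  bin 8: 50 + 50 = 100
No arrangement into 7 bins stays within capacity, so 8 is optimal.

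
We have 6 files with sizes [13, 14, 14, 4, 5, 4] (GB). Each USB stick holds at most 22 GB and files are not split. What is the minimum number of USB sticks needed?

3

Total = 14 + 14 + 13 + 5 + 4 + 4 = 54 GB.
Lower bound: ⌈54/22⌉ = 3 USB sticks.
A packing using 3 USB sticks:
  USB stick 1: 14 + 5 = 19
  USB stick 2: 14 + 4 + 4 = 22
  USB stick 3: 13 = 13
This matches the lower bound, so 3 is optimal.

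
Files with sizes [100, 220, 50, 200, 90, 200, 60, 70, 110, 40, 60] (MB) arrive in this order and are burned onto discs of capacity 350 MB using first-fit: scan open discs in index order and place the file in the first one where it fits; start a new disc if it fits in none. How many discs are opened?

  100 → disc 1 (new)  [load 100/350]
  220 → disc 1  [load 320/350]
  50 → disc 2 (new)  [load 50/350]
  200 → disc 2  [load 250/350]
  90 → disc 2  [load 340/350]
  200 → disc 3 (new)  [load 200/350]
  60 → disc 3  [load 260/350]
  70 → disc 3  [load 330/350]
  110 → disc 4 (new)  [load 110/350]
  40 → disc 4  [load 150/350]
  60 → disc 4  [load 210/350]
4 discs opened.

4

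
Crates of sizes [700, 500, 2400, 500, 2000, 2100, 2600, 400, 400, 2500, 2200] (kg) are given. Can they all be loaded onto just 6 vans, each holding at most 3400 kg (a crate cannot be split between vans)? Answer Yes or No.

Yes

A valid assignment using 6 vans:
  van 1: 2600 + 700 = 3300
  van 2: 2500 + 500 + 400 = 3400
  van 3: 2400 + 500 + 400 = 3300
  van 4: 2200 = 2200
  van 5: 2100 = 2100
  van 6: 2000 = 2000
Every load is within 3400 kg, so 6 vans suffice.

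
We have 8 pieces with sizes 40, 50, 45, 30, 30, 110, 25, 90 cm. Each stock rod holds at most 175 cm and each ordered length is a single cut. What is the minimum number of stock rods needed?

Total = 110 + 90 + 50 + 45 + 40 + 30 + 30 + 25 = 420 cm.
Lower bound: ⌈420/175⌉ = 3 stock rods.
A packing using 3 stock rods:
  stock rod 1: 110 + 50 = 160
  stock rod 2: 90 + 45 + 40 = 175
  stock rod 3: 30 + 30 + 25 = 85
This matches the lower bound, so 3 is optimal.

3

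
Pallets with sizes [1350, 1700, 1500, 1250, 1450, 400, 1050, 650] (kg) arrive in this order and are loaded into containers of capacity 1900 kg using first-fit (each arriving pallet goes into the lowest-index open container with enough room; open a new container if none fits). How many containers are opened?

  1350 → container 1 (new)  [load 1350/1900]
  1700 → container 2 (new)  [load 1700/1900]
  1500 → container 3 (new)  [load 1500/1900]
  1250 → container 4 (new)  [load 1250/1900]
  1450 → container 5 (new)  [load 1450/1900]
  400 → container 1  [load 1750/1900]
  1050 → container 6 (new)  [load 1050/1900]
  650 → container 4  [load 1900/1900]
6 containers opened.

6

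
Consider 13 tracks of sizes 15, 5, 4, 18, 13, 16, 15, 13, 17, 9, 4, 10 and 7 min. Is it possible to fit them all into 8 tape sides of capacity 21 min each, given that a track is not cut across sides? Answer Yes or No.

Yes

A valid assignment using 8 tape sides:
  side 1: 18 = 18
  side 2: 17 + 4 = 21
  side 3: 16 + 5 = 21
  side 4: 15 + 4 = 19
  side 5: 15 = 15
  side 6: 13 + 7 = 20
  side 7: 13 = 13
  side 8: 10 + 9 = 19
Every load is within 21 min, so 8 tape sides suffice.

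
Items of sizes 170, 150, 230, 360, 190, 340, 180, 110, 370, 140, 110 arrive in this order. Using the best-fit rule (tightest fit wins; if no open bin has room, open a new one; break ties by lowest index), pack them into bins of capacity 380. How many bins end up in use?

  170 → bin 1 (new)  [load 170/380]
  150 → bin 1  [load 320/380]
  230 → bin 2 (new)  [load 230/380]
  360 → bin 3 (new)  [load 360/380]
  190 → bin 4 (new)  [load 190/380]
  340 → bin 5 (new)  [load 340/380]
  180 → bin 4  [load 370/380]
  110 → bin 2  [load 340/380]
  370 → bin 6 (new)  [load 370/380]
  140 → bin 7 (new)  [load 140/380]
  110 → bin 7  [load 250/380]
7 bins opened.

7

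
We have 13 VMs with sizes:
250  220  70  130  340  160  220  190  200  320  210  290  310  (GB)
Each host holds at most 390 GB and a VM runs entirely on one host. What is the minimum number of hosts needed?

9

Total = 340 + 320 + 310 + 290 + 250 + 220 + 220 + 210 + 200 + 190 + 160 + 130 + 70 = 2910 GB.
Lower bound: ⌈2910/390⌉ = 8 hosts.
Also, 9 VMs each exceed 195 GB, and no two of those can share a host, so at least 9 hosts are needed.
A packing using 9 hosts:
  host 1: 340 = 340
  host 2: 320 + 70 = 390
  host 3: 310 = 310
  host 4: 290 = 290
  host 5: 250 + 130 = 380
  host 6: 220 + 160 = 380
  host 7: 220 = 220
  host 8: 210 = 210
  host 9: 200 + 190 = 390
This matches the lower bound, so 9 is optimal.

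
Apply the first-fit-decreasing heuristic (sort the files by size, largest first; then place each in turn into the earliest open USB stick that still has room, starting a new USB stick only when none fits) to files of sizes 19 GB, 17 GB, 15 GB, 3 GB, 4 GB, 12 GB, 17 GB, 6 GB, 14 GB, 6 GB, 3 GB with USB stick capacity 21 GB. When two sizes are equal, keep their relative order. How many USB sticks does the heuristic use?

Sorted descending: 19, 17, 17, 15, 14, 12, 6, 6, 4, 3, 3.
  19 → USB stick 1 (new)  [load 19/21]
  17 → USB stick 2 (new)  [load 17/21]
  17 → USB stick 3 (new)  [load 17/21]
  15 → USB stick 4 (new)  [load 15/21]
  14 → USB stick 5 (new)  [load 14/21]
  12 → USB stick 6 (new)  [load 12/21]
  6 → USB stick 4  [load 21/21]
  6 → USB stick 5  [load 20/21]
  4 → USB stick 2  [load 21/21]
  3 → USB stick 3  [load 20/21]
  3 → USB stick 6  [load 15/21]
6 USB sticks opened.

6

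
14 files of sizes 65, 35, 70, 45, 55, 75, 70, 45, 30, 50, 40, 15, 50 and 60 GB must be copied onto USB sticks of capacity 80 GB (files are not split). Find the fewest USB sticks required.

Total = 75 + 70 + 70 + 65 + 60 + 55 + 50 + 50 + 45 + 45 + 40 + 35 + 30 + 15 = 705 GB.
Lower bound: ⌈705/80⌉ = 9 USB sticks.
Also, 10 files each exceed 40 GB, and no two of those can share a USB stick, so at least 10 USB sticks are needed.
A packing using 11 USB sticks:
  USB stick 1: 75 = 75
  USB stick 2: 70 = 70
  USB stick 3: 70 = 70
  USB stick 4: 65 + 15 = 80
  USB stick 5: 60 = 60
  USB stick 6: 55 = 55
  USB stick 7: 50 + 30 = 80
  USB stick 8: 50 = 50
  USB stick 9: 45 + 35 = 80
  USB stick 10: 45 = 45
  USB stick 11: 40 = 40
No arrangement into 10 USB sticks stays within capacity, so 11 is optimal.

11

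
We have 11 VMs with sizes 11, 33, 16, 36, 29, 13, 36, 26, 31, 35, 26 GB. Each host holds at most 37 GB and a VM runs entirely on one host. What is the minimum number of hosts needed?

Total = 36 + 36 + 35 + 33 + 31 + 29 + 26 + 26 + 16 + 13 + 11 = 292 GB.
Lower bound: ⌈292/37⌉ = 8 hosts.
A packing using 9 hosts:
  host 1: 36 = 36
  host 2: 36 = 36
  host 3: 35 = 35
  host 4: 33 = 33
  host 5: 31 = 31
  host 6: 29 = 29
  host 7: 26 + 11 = 37
  host 8: 26 = 26
  host 9: 16 + 13 = 29
No arrangement into 8 hosts stays within capacity, so 9 is optimal.

9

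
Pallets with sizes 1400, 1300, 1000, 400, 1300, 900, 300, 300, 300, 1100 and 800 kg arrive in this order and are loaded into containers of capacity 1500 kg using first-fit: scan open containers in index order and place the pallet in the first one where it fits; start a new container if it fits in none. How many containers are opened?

  1400 → container 1 (new)  [load 1400/1500]
  1300 → container 2 (new)  [load 1300/1500]
  1000 → container 3 (new)  [load 1000/1500]
  400 → container 3  [load 1400/1500]
  1300 → container 4 (new)  [load 1300/1500]
  900 → container 5 (new)  [load 900/1500]
  300 → container 5  [load 1200/1500]
  300 → container 5  [load 1500/1500]
  300 → container 6 (new)  [load 300/1500]
  1100 → container 6  [load 1400/1500]
  800 → container 7 (new)  [load 800/1500]
7 containers opened.

7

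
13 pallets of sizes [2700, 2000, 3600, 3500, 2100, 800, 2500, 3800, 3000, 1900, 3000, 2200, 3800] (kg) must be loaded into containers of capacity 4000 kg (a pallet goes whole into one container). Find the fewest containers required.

Total = 3800 + 3800 + 3600 + 3500 + 3000 + 3000 + 2700 + 2500 + 2200 + 2100 + 2000 + 1900 + 800 = 34900 kg.
Lower bound: ⌈34900/4000⌉ = 9 containers.
Also, 10 pallets each exceed 2000 kg, and no two of those can share a container, so at least 10 containers are needed.
A packing using 11 containers:
  container 1: 3800 = 3800
  container 2: 3800 = 3800
  container 3: 3600 = 3600
  container 4: 3500 = 3500
  container 5: 3000 + 800 = 3800
  container 6: 3000 = 3000
  container 7: 2700 = 2700
  container 8: 2500 = 2500
  container 9: 2200 = 2200
  container 10: 2100 + 1900 = 4000
  container 11: 2000 = 2000
No arrangement into 10 containers stays within capacity, so 11 is optimal.

11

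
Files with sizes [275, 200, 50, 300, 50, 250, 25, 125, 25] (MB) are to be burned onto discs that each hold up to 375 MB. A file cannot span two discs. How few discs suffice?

4

Total = 300 + 275 + 250 + 200 + 125 + 50 + 50 + 25 + 25 = 1300 MB.
Lower bound: ⌈1300/375⌉ = 4 discs.
A packing using 4 discs:
  disc 1: 300 + 50 + 25 = 375
  disc 2: 275 + 50 + 25 = 350
  disc 3: 250 + 125 = 375
  disc 4: 200 = 200
This matches the lower bound, so 4 is optimal.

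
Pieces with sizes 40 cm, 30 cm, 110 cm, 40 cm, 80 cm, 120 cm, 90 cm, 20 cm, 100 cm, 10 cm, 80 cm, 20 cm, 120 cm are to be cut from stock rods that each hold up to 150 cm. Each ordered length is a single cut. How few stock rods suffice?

7

Total = 120 + 120 + 110 + 100 + 90 + 80 + 80 + 40 + 40 + 30 + 20 + 20 + 10 = 860 cm.
Lower bound: ⌈860/150⌉ = 6 stock rods.
Also, 7 pieces each exceed 75 cm, and no two of those can share a stock rod, so at least 7 stock rods are needed.
A packing using 7 stock rods:
  stock rod 1: 120 + 30 = 150
  stock rod 2: 120 + 20 + 10 = 150
  stock rod 3: 110 + 40 = 150
  stock rod 4: 100 + 40 = 140
  stock rod 5: 90 + 20 = 110
  stock rod 6: 80 = 80
  stock rod 7: 80 = 80
This matches the lower bound, so 7 is optimal.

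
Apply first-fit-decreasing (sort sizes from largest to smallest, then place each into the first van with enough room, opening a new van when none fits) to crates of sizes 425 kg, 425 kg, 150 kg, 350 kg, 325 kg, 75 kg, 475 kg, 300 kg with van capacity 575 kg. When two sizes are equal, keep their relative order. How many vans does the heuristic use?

Sorted descending: 475, 425, 425, 350, 325, 300, 150, 75.
  475 → van 1 (new)  [load 475/575]
  425 → van 2 (new)  [load 425/575]
  425 → van 3 (new)  [load 425/575]
  350 → van 4 (new)  [load 350/575]
  325 → van 5 (new)  [load 325/575]
  300 → van 6 (new)  [load 300/575]
  150 → van 2  [load 575/575]
  75 → van 1  [load 550/575]
6 vans opened.

6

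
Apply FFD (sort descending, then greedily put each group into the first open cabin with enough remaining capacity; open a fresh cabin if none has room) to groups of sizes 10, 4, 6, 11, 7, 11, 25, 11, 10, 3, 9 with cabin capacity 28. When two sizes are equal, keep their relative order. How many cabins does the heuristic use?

Sorted descending: 25, 11, 11, 11, 10, 10, 9, 7, 6, 4, 3.
  25 → cabin 1 (new)  [load 25/28]
  11 → cabin 2 (new)  [load 11/28]
  11 → cabin 2  [load 22/28]
  11 → cabin 3 (new)  [load 11/28]
  10 → cabin 3  [load 21/28]
  10 → cabin 4 (new)  [load 10/28]
  9 → cabin 4  [load 19/28]
  7 → cabin 3  [load 28/28]
  6 → cabin 2  [load 28/28]
  4 → cabin 4  [load 23/28]
  3 → cabin 1  [load 28/28]
4 cabins opened.

4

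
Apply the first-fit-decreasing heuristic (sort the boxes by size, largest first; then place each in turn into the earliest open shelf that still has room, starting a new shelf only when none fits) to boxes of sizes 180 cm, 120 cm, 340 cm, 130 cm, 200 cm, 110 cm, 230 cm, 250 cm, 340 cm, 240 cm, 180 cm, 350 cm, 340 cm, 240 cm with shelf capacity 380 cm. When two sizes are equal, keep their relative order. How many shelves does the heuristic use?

Sorted descending: 350, 340, 340, 340, 250, 240, 240, 230, 200, 180, 180, 130, 120, 110.
  350 → shelf 1 (new)  [load 350/380]
  340 → shelf 2 (new)  [load 340/380]
  340 → shelf 3 (new)  [load 340/380]
  340 → shelf 4 (new)  [load 340/380]
  250 → shelf 5 (new)  [load 250/380]
  240 → shelf 6 (new)  [load 240/380]
  240 → shelf 7 (new)  [load 240/380]
  230 → shelf 8 (new)  [load 230/380]
  200 → shelf 9 (new)  [load 200/380]
  180 → shelf 9  [load 380/380]
  180 → shelf 10 (new)  [load 180/380]
  130 → shelf 5  [load 380/380]
  120 → shelf 6  [load 360/380]
  110 → shelf 7  [load 350/380]
10 shelves opened.

10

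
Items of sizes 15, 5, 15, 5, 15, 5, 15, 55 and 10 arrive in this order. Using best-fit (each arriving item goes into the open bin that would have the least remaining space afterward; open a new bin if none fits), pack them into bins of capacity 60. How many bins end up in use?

3

  15 → bin 1 (new)  [load 15/60]
  5 → bin 1  [load 20/60]
  15 → bin 1  [load 35/60]
  5 → bin 1  [load 40/60]
  15 → bin 1  [load 55/60]
  5 → bin 1  [load 60/60]
  15 → bin 2 (new)  [load 15/60]
  55 → bin 3 (new)  [load 55/60]
  10 → bin 2  [load 25/60]
3 bins opened.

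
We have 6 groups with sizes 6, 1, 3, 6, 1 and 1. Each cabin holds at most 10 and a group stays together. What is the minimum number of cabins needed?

2

Total = 6 + 6 + 3 + 1 + 1 + 1 = 18.
Lower bound: ⌈18/10⌉ = 2 cabins.
A packing using 2 cabins:
  cabin 1: 6 + 3 + 1 = 10
  cabin 2: 6 + 1 + 1 = 8
This matches the lower bound, so 2 is optimal.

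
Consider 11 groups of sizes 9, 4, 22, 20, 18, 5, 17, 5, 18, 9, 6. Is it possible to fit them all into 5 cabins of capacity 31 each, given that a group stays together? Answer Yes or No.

Yes

A valid assignment using 5 cabins:
  cabin 1: 22 + 9 = 31
  cabin 2: 20 + 9 = 29
  cabin 3: 18 + 6 + 5 = 29
  cabin 4: 18 + 5 + 4 = 27
  cabin 5: 17 = 17
Every load is within 31, so 5 cabins suffice.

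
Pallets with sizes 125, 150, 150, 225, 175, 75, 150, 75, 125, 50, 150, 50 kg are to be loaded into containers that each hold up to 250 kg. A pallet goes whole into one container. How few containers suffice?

Total = 225 + 175 + 150 + 150 + 150 + 150 + 125 + 125 + 75 + 75 + 50 + 50 = 1500 kg.
Lower bound: ⌈1500/250⌉ = 6 containers.
A packing using 7 containers:
  container 1: 225 = 225
  container 2: 175 + 75 = 250
  container 3: 150 + 75 = 225
  container 4: 150 + 50 + 50 = 250
  container 5: 150 = 150
  container 6: 150 = 150
  container 7: 125 + 125 = 250
No arrangement into 6 containers stays within capacity, so 7 is optimal.

7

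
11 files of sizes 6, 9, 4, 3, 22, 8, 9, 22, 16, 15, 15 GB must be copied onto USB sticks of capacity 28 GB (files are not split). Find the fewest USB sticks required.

5

Total = 22 + 22 + 16 + 15 + 15 + 9 + 9 + 8 + 6 + 4 + 3 = 129 GB.
Lower bound: ⌈129/28⌉ = 5 USB sticks.
A packing using 5 USB sticks:
  USB stick 1: 22 + 6 = 28
  USB stick 2: 22 + 4 = 26
  USB stick 3: 16 + 9 + 3 = 28
  USB stick 4: 15 + 9 = 24
  USB stick 5: 15 + 8 = 23
This matches the lower bound, so 5 is optimal.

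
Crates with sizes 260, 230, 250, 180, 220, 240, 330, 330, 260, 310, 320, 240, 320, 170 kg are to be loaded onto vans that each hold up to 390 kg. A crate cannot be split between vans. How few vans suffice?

13

Total = 330 + 330 + 320 + 320 + 310 + 260 + 260 + 250 + 240 + 240 + 230 + 220 + 180 + 170 = 3660 kg.
Lower bound: ⌈3660/390⌉ = 10 vans.
Also, 12 crates each exceed 195 kg, and no two of those can share a van, so at least 12 vans are needed.
A packing using 13 vans:
  van 1: 330 = 330
  van 2: 330 = 330
  van 3: 320 = 320
  van 4: 320 = 320
  van 5: 310 = 310
  van 6: 260 = 260
  van 7: 260 = 260
  van 8: 250 = 250
  van 9: 240 = 240
  van 10: 240 = 240
  van 11: 230 = 230
  van 12: 220 + 170 = 390
  van 13: 180 = 180
No arrangement into 12 vans stays within capacity, so 13 is optimal.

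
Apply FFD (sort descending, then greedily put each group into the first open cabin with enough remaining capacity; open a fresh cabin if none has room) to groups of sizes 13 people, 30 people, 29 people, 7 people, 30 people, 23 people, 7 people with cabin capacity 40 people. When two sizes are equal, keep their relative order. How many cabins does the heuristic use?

Sorted descending: 30, 30, 29, 23, 13, 7, 7.
  30 → cabin 1 (new)  [load 30/40]
  30 → cabin 2 (new)  [load 30/40]
  29 → cabin 3 (new)  [load 29/40]
  23 → cabin 4 (new)  [load 23/40]
  13 → cabin 4  [load 36/40]
  7 → cabin 1  [load 37/40]
  7 → cabin 2  [load 37/40]
4 cabins opened.

4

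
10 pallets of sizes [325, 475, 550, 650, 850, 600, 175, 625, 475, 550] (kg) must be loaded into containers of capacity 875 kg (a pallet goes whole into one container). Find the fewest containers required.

8

Total = 850 + 650 + 625 + 600 + 550 + 550 + 475 + 475 + 325 + 175 = 5275 kg.
Lower bound: ⌈5275/875⌉ = 7 containers.
Also, 8 pallets each exceed 875/2 kg, and no two of those can share a container, so at least 8 containers are needed.
A packing using 8 containers:
  container 1: 850 = 850
  container 2: 650 + 175 = 825
  container 3: 625 = 625
  container 4: 600 = 600
  container 5: 550 + 325 = 875
  container 6: 550 = 550
  container 7: 475 = 475
  container 8: 475 = 475
This matches the lower bound, so 8 is optimal.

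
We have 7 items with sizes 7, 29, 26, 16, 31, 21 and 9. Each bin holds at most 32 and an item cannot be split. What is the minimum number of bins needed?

5

Total = 31 + 29 + 26 + 21 + 16 + 9 + 7 = 139.
Lower bound: ⌈139/32⌉ = 5 bins.
A packing using 5 bins:
  bin 1: 31 = 31
  bin 2: 29 = 29
  bin 3: 26 = 26
  bin 4: 21 + 9 = 30
  bin 5: 16 + 7 = 23
This matches the lower bound, so 5 is optimal.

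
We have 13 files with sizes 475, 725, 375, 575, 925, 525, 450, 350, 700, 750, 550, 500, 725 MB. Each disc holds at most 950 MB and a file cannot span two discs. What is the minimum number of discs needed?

Total = 925 + 750 + 725 + 725 + 700 + 575 + 550 + 525 + 500 + 475 + 450 + 375 + 350 = 7625 MB.
Lower bound: ⌈7625/950⌉ = 9 discs.
A packing using 10 discs:
  disc 1: 925 = 925
  disc 2: 750 = 750
  disc 3: 725 = 725
  disc 4: 725 = 725
  disc 5: 700 = 700
  disc 6: 575 + 375 = 950
  disc 7: 550 + 350 = 900
  disc 8: 525 = 525
  disc 9: 500 + 450 = 950
  disc 10: 475 = 475
No arrangement into 9 discs stays within capacity, so 10 is optimal.

10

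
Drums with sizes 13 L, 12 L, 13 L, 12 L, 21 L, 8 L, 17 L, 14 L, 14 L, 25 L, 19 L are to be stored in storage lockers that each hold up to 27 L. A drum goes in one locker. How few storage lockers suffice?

Total = 25 + 21 + 19 + 17 + 14 + 14 + 13 + 13 + 12 + 12 + 8 = 168 L.
Lower bound: ⌈168/27⌉ = 7 storage lockers.
A packing using 7 storage lockers:
  locker 1: 25 = 25
  locker 2: 21 = 21
  locker 3: 19 + 8 = 27
  locker 4: 17 = 17
  locker 5: 14 + 13 = 27
  locker 6: 14 + 13 = 27
  locker 7: 12 + 12 = 24
This matches the lower bound, so 7 is optimal.

7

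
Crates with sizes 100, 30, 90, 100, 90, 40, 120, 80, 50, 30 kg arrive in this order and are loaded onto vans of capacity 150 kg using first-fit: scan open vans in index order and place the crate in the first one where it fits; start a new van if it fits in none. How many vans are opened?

6

  100 → van 1 (new)  [load 100/150]
  30 → van 1  [load 130/150]
  90 → van 2 (new)  [load 90/150]
  100 → van 3 (new)  [load 100/150]
  90 → van 4 (new)  [load 90/150]
  40 → van 2  [load 130/150]
  120 → van 5 (new)  [load 120/150]
  80 → van 6 (new)  [load 80/150]
  50 → van 3  [load 150/150]
  30 → van 4  [load 120/150]
6 vans opened.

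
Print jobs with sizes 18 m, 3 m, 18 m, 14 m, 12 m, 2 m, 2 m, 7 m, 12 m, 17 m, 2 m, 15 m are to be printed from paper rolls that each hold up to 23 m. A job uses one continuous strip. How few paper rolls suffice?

7

Total = 18 + 18 + 17 + 15 + 14 + 12 + 12 + 7 + 3 + 2 + 2 + 2 = 122 m.
Lower bound: ⌈122/23⌉ = 6 paper rolls.
Also, 7 print jobs each exceed 23/2 m, and no two of those can share a roll, so at least 7 paper rolls are needed.
A packing using 7 paper rolls:
  roll 1: 18 + 3 + 2 = 23
  roll 2: 18 + 2 + 2 = 22
  roll 3: 17 = 17
  roll 4: 15 + 7 = 22
  roll 5: 14 = 14
  roll 6: 12 = 12
  roll 7: 12 = 12
This matches the lower bound, so 7 is optimal.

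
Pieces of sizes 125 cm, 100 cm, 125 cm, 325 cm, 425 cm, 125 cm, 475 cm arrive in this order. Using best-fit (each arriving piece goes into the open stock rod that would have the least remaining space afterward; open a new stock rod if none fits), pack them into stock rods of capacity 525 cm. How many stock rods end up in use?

  125 → stock rod 1 (new)  [load 125/525]
  100 → stock rod 1  [load 225/525]
  125 → stock rod 1  [load 350/525]
  325 → stock rod 2 (new)  [load 325/525]
  425 → stock rod 3 (new)  [load 425/525]
  125 → stock rod 1  [load 475/525]
  475 → stock rod 4 (new)  [load 475/525]
4 stock rods opened.

4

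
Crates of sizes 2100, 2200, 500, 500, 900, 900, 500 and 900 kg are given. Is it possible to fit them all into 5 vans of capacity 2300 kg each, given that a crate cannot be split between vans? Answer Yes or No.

Yes

A valid assignment using 4 vans:
  van 1: 2200 = 2200
  van 2: 2100 = 2100
  van 3: 900 + 900 + 500 = 2300
  van 4: 900 + 500 + 500 = 1900
That uses only 4 ≤ 5, so 5 vans are enough.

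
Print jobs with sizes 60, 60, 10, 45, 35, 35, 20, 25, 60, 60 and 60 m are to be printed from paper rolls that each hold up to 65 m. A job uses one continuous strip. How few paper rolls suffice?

Total = 60 + 60 + 60 + 60 + 60 + 45 + 35 + 35 + 25 + 20 + 10 = 470 m.
Lower bound: ⌈470/65⌉ = 8 paper rolls.
A packing using 8 paper rolls:
  roll 1: 60 = 60
  roll 2: 60 = 60
  roll 3: 60 = 60
  roll 4: 60 = 60
  roll 5: 60 = 60
  roll 6: 45 + 20 = 65
  roll 7: 35 + 25 = 60
  roll 8: 35 + 10 = 45
This matches the lower bound, so 8 is optimal.

8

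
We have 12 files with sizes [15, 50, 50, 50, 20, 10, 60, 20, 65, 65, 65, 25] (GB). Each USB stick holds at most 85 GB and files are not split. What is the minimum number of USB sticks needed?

Total = 65 + 65 + 65 + 60 + 50 + 50 + 50 + 25 + 20 + 20 + 15 + 10 = 495 GB.
Lower bound: ⌈495/85⌉ = 6 USB sticks.
Also, 7 files each exceed 85/2 GB, and no two of those can share a USB stick, so at least 7 USB sticks are needed.
A packing using 7 USB sticks:
  USB stick 1: 65 + 20 = 85
  USB stick 2: 65 + 20 = 85
  USB stick 3: 65 + 15 = 80
  USB stick 4: 60 + 25 = 85
  USB stick 5: 50 + 10 = 60
  USB stick 6: 50 = 50
  USB stick 7: 50 = 50
This matches the lower bound, so 7 is optimal.

7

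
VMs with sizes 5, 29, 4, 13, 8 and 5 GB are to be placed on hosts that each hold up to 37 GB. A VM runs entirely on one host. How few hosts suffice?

Total = 29 + 13 + 8 + 5 + 5 + 4 = 64 GB.
Lower bound: ⌈64/37⌉ = 2 hosts.
A packing using 2 hosts:
  host 1: 29 + 8 = 37
  host 2: 13 + 5 + 5 + 4 = 27
This matches the lower bound, so 2 is optimal.

2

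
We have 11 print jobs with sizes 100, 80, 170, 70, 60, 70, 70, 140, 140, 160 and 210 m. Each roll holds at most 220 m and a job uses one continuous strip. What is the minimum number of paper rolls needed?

Total = 210 + 170 + 160 + 140 + 140 + 100 + 80 + 70 + 70 + 70 + 60 = 1270 m.
Lower bound: ⌈1270/220⌉ = 6 paper rolls.
A packing using 7 paper rolls:
  roll 1: 210 = 210
  roll 2: 170 = 170
  roll 3: 160 + 60 = 220
  roll 4: 140 + 80 = 220
  roll 5: 140 + 70 = 210
  roll 6: 100 + 70 = 170
  roll 7: 70 = 70
No arrangement into 6 paper rolls stays within capacity, so 7 is optimal.

7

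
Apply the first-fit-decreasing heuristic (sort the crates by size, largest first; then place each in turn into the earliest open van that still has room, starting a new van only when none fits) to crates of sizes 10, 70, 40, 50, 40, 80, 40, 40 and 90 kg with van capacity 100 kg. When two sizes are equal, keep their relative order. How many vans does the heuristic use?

6

Sorted descending: 90, 80, 70, 50, 40, 40, 40, 40, 10.
  90 → van 1 (new)  [load 90/100]
  80 → van 2 (new)  [load 80/100]
  70 → van 3 (new)  [load 70/100]
  50 → van 4 (new)  [load 50/100]
  40 → van 4  [load 90/100]
  40 → van 5 (new)  [load 40/100]
  40 → van 5  [load 80/100]
  40 → van 6 (new)  [load 40/100]
  10 → van 1  [load 100/100]
6 vans opened.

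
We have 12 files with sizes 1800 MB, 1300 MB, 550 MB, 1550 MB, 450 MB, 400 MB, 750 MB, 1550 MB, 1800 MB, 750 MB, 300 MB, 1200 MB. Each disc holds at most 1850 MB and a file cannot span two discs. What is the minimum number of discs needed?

Total = 1800 + 1800 + 1550 + 1550 + 1300 + 1200 + 750 + 750 + 550 + 450 + 400 + 300 = 12400 MB.
Lower bound: ⌈12400/1850⌉ = 7 discs.
A packing using 8 discs:
  disc 1: 1800 = 1800
  disc 2: 1800 = 1800
  disc 3: 1550 + 300 = 1850
  disc 4: 1550 = 1550
  disc 5: 1300 + 550 = 1850
  disc 6: 1200 + 450 = 1650
  disc 7: 750 + 750 = 1500
  disc 8: 400 = 400
No arrangement into 7 discs stays within capacity, so 8 is optimal.

8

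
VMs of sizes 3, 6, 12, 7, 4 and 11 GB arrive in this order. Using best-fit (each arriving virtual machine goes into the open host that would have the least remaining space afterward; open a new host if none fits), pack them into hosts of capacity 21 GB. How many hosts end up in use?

  3 → host 1 (new)  [load 3/21]
  6 → host 1  [load 9/21]
  12 → host 1  [load 21/21]
  7 → host 2 (new)  [load 7/21]
  4 → host 2  [load 11/21]
  11 → host 3 (new)  [load 11/21]
3 hosts opened.

3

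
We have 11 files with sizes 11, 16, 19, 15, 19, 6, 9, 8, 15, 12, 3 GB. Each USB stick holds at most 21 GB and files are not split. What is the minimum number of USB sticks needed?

Total = 19 + 19 + 16 + 15 + 15 + 12 + 11 + 9 + 8 + 6 + 3 = 133 GB.
Lower bound: ⌈133/21⌉ = 7 USB sticks.
A packing using 7 USB sticks:
  USB stick 1: 19 = 19
  USB stick 2: 19 = 19
  USB stick 3: 16 + 3 = 19
  USB stick 4: 15 + 6 = 21
  USB stick 5: 15 = 15
  USB stick 6: 12 + 9 = 21
  USB stick 7: 11 + 8 = 19
This matches the lower bound, so 7 is optimal.

7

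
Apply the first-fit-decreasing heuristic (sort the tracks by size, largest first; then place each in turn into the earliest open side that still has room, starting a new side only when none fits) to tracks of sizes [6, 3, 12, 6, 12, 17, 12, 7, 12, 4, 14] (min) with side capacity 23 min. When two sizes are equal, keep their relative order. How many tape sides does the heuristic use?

6

Sorted descending: 17, 14, 12, 12, 12, 12, 7, 6, 6, 4, 3.
  17 → side 1 (new)  [load 17/23]
  14 → side 2 (new)  [load 14/23]
  12 → side 3 (new)  [load 12/23]
  12 → side 4 (new)  [load 12/23]
  12 → side 5 (new)  [load 12/23]
  12 → side 6 (new)  [load 12/23]
  7 → side 2  [load 21/23]
  6 → side 1  [load 23/23]
  6 → side 3  [load 18/23]
  4 → side 3  [load 22/23]
  3 → side 4  [load 15/23]
6 tape sides opened.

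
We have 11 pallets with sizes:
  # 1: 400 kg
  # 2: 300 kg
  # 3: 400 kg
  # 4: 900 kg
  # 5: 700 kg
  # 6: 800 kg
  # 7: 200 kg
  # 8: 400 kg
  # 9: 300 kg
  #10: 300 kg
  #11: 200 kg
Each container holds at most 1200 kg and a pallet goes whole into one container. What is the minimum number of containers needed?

5

Total = 900 + 800 + 700 + 400 + 400 + 400 + 300 + 300 + 300 + 200 + 200 = 4900 kg.
Lower bound: ⌈4900/1200⌉ = 5 containers.
A packing using 5 containers:
  container 1: 900 + 300 = 1200
  container 2: 800 + 400 = 1200
  container 3: 700 + 400 = 1100
  container 4: 400 + 300 + 300 + 200 = 1200
  container 5: 200 = 200
This matches the lower bound, so 5 is optimal.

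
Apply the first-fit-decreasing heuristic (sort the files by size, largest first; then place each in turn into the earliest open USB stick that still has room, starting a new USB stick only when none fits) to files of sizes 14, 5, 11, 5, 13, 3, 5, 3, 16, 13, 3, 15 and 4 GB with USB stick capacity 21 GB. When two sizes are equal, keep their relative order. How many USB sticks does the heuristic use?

Sorted descending: 16, 15, 14, 13, 13, 11, 5, 5, 5, 4, 3, 3, 3.
  16 → USB stick 1 (new)  [load 16/21]
  15 → USB stick 2 (new)  [load 15/21]
  14 → USB stick 3 (new)  [load 14/21]
  13 → USB stick 4 (new)  [load 13/21]
  13 → USB stick 5 (new)  [load 13/21]
  11 → USB stick 6 (new)  [load 11/21]
  5 → USB stick 1  [load 21/21]
  5 → USB stick 2  [load 20/21]
  5 → USB stick 3  [load 19/21]
  4 → USB stick 4  [load 17/21]
  3 → USB stick 4  [load 20/21]
  3 → USB stick 5  [load 16/21]
  3 → USB stick 5  [load 19/21]
6 USB sticks opened.

6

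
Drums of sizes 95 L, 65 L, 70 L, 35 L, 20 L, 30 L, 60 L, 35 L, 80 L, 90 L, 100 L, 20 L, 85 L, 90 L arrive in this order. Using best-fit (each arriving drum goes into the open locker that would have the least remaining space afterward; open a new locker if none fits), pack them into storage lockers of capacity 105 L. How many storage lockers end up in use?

  95 → locker 1 (new)  [load 95/105]
  65 → locker 2 (new)  [load 65/105]
  70 → locker 3 (new)  [load 70/105]
  35 → locker 3  [load 105/105]
  20 → locker 2  [load 85/105]
  30 → locker 4 (new)  [load 30/105]
  60 → locker 4  [load 90/105]
  35 → locker 5 (new)  [load 35/105]
  80 → locker 6 (new)  [load 80/105]
  90 → locker 7 (new)  [load 90/105]
  100 → locker 8 (new)  [load 100/105]
  20 → locker 2  [load 105/105]
  85 → locker 9 (new)  [load 85/105]
  90 → locker 10 (new)  [load 90/105]
10 storage lockers opened.

10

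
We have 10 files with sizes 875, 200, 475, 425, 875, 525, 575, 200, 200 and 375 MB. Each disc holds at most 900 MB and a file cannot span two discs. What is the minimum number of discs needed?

Total = 875 + 875 + 575 + 525 + 475 + 425 + 375 + 200 + 200 + 200 = 4725 MB.
Lower bound: ⌈4725/900⌉ = 6 discs.
A packing using 6 discs:
  disc 1: 875 = 875
  disc 2: 875 = 875
  disc 3: 575 + 200 = 775
  disc 4: 525 + 375 = 900
  disc 5: 475 + 425 = 900
  disc 6: 200 + 200 = 400
This matches the lower bound, so 6 is optimal.

6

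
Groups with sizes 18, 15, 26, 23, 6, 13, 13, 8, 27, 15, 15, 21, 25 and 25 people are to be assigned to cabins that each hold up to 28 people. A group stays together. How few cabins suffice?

Total = 27 + 26 + 25 + 25 + 23 + 21 + 18 + 15 + 15 + 15 + 13 + 13 + 8 + 6 = 250 people.
Lower bound: ⌈250/28⌉ = 9 cabins.
Also, 10 groups each exceed 14 people, and no two of those can share a cabin, so at least 10 cabins are needed.
A packing using 10 cabins:
  cabin 1: 27 = 27
  cabin 2: 26 = 26
  cabin 3: 25 = 25
  cabin 4: 25 = 25
  cabin 5: 23 = 23
  cabin 6: 21 + 6 = 27
  cabin 7: 18 + 8 = 26
  cabin 8: 15 + 13 = 28
  cabin 9: 15 + 13 = 28
  cabin 10: 15 = 15
This matches the lower bound, so 10 is optimal.

10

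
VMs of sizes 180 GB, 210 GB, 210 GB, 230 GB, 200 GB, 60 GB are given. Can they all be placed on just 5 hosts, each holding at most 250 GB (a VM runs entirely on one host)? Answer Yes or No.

Yes

A valid assignment using 5 hosts:
  host 1: 230 = 230
  host 2: 210 = 210
  host 3: 210 = 210
  host 4: 200 = 200
  host 5: 180 + 60 = 240
Every load is within 250 GB, so 5 hosts suffice.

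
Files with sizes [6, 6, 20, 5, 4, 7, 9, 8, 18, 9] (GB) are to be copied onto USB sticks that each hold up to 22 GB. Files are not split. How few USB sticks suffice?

5

Total = 20 + 18 + 9 + 9 + 8 + 7 + 6 + 6 + 5 + 4 = 92 GB.
Lower bound: ⌈92/22⌉ = 5 USB sticks.
A packing using 5 USB sticks:
  USB stick 1: 20 = 20
  USB stick 2: 18 + 4 = 22
  USB stick 3: 9 + 9 = 18
  USB stick 4: 8 + 7 + 6 = 21
  USB stick 5: 6 + 5 = 11
This matches the lower bound, so 5 is optimal.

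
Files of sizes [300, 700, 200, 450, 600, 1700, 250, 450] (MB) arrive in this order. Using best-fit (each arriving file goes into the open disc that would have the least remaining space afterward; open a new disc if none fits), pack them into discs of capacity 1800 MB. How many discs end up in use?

3

  300 → disc 1 (new)  [load 300/1800]
  700 → disc 1  [load 1000/1800]
  200 → disc 1  [load 1200/1800]
  450 → disc 1  [load 1650/1800]
  600 → disc 2 (new)  [load 600/1800]
  1700 → disc 3 (new)  [load 1700/1800]
  250 → disc 2  [load 850/1800]
  450 → disc 2  [load 1300/1800]
3 discs opened.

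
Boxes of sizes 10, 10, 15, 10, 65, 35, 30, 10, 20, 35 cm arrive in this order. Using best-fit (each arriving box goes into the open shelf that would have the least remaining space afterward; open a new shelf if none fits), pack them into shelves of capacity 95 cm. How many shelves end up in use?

  10 → shelf 1 (new)  [load 10/95]
  10 → shelf 1  [load 20/95]
  15 → shelf 1  [load 35/95]
  10 → shelf 1  [load 45/95]
  65 → shelf 2 (new)  [load 65/95]
  35 → shelf 1  [load 80/95]
  30 → shelf 2  [load 95/95]
  10 → shelf 1  [load 90/95]
  20 → shelf 3 (new)  [load 20/95]
  35 → shelf 3  [load 55/95]
3 shelves opened.

3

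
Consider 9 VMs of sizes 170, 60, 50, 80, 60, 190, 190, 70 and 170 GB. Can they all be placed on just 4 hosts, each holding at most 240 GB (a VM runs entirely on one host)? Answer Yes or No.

No

Total = 1040 GB; ⌈1040/240⌉ = 5.
At least 5 hosts are required, but only 4 are allowed.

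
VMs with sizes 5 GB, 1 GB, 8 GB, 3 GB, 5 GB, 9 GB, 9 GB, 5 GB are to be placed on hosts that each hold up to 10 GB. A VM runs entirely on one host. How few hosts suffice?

5

Total = 9 + 9 + 8 + 5 + 5 + 5 + 3 + 1 = 45 GB.
Lower bound: ⌈45/10⌉ = 5 hosts.
A packing using 5 hosts:
  host 1: 9 + 1 = 10
  host 2: 9 = 9
  host 3: 8 = 8
  host 4: 5 + 5 = 10
  host 5: 5 + 3 = 8
This matches the lower bound, so 5 is optimal.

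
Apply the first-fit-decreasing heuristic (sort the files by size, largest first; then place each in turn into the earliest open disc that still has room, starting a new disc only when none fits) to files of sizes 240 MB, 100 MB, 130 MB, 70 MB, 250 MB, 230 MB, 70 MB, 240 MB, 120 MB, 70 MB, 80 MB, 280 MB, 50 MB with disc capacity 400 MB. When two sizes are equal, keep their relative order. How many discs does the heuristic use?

Sorted descending: 280, 250, 240, 240, 230, 130, 120, 100, 80, 70, 70, 70, 50.
  280 → disc 1 (new)  [load 280/400]
  250 → disc 2 (new)  [load 250/400]
  240 → disc 3 (new)  [load 240/400]
  240 → disc 4 (new)  [load 240/400]
  230 → disc 5 (new)  [load 230/400]
  130 → disc 2  [load 380/400]
  120 → disc 1  [load 400/400]
  100 → disc 3  [load 340/400]
  80 → disc 4  [load 320/400]
  70 → disc 4  [load 390/400]
  70 → disc 5  [load 300/400]
  70 → disc 5  [load 370/400]
  50 → disc 3  [load 390/400]
5 discs opened.

5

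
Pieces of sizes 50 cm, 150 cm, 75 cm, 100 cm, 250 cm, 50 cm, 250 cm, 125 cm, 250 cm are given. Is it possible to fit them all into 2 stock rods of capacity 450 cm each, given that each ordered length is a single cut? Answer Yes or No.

No

Total = 1300 cm; ⌈1300/450⌉ = 3.
At least 3 stock rods are required, but only 2 are allowed.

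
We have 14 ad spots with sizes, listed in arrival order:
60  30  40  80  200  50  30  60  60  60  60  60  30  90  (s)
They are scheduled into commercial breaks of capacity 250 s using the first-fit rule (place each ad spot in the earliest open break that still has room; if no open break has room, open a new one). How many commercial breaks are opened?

4

  60 → break 1 (new)  [load 60/250]
  30 → break 1  [load 90/250]
  40 → break 1  [load 130/250]
  80 → break 1  [load 210/250]
  200 → break 2 (new)  [load 200/250]
  50 → break 2  [load 250/250]
  30 → break 1  [load 240/250]
  60 → break 3 (new)  [load 60/250]
  60 → break 3  [load 120/250]
  60 → break 3  [load 180/250]
  60 → break 3  [load 240/250]
  60 → break 4 (new)  [load 60/250]
  30 → break 4  [load 90/250]
  90 → break 4  [load 180/250]
4 commercial breaks opened.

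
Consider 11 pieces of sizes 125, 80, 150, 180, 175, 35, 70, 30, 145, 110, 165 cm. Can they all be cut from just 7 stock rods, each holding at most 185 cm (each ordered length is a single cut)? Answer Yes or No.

No

Total = 1265 cm; ⌈1265/185⌉ = 7.
The bound of 7 does not rule out 7, but exhaustive search shows no assignment into 7 stock rods of capacity 185 cm exists — the minimum is 8.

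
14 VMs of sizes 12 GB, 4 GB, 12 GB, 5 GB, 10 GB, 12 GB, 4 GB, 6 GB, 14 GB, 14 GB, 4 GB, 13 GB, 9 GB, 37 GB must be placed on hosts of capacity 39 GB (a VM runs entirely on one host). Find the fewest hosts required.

5

Total = 37 + 14 + 14 + 13 + 12 + 12 + 12 + 10 + 9 + 6 + 5 + 4 + 4 + 4 = 156 GB.
Lower bound: ⌈156/39⌉ = 4 hosts.
A packing using 5 hosts:
  host 1: 37 = 37
  host 2: 14 + 14 + 10 = 38
  host 3: 13 + 12 + 12 = 37
  host 4: 12 + 9 + 6 + 5 + 4 = 36
  host 5: 4 + 4 = 8
No arrangement into 4 hosts stays within capacity, so 5 is optimal.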